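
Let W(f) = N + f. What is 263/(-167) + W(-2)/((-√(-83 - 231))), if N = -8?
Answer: -263/167 - 5*I*√314/157 ≈ -1.5749 - 0.56433*I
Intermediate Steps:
W(f) = -8 + f
263/(-167) + W(-2)/((-√(-83 - 231))) = 263/(-167) + (-8 - 2)/((-√(-83 - 231))) = 263*(-1/167) - 10*I*√314/314 = -263/167 - 10*I*√314/314 = -263/167 - 5*I*√314/157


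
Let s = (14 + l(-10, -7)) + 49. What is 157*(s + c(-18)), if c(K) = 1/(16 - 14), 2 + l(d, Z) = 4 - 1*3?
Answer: 19625/2 ≈ 9812.5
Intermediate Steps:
l(d, Z) = -1 (l(d, Z) = -2 + (4 - 1*3) = -2 + (4 - 3) = -2 + 1 = -1)
c(K) = ½ (c(K) = 1/2 = ½)
s = 62 (s = (14 - 1) + 49 = 13 + 49 = 62)
157*(s + c(-18)) = 157*(62 + ½) = 157*(125/2) = 19625/2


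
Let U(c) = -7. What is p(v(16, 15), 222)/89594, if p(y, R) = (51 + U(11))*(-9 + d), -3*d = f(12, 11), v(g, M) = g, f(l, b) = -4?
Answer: -506/134391 ≈ -0.0037651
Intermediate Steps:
d = 4/3 (d = -⅓*(-4) = 4/3 ≈ 1.3333)
p(y, R) = -1012/3 (p(y, R) = (51 - 7)*(-9 + 4/3) = 44*(-23/3) = -1012/3)
p(v(16, 15), 222)/89594 = -1012/3/89594 = -1012/3*1/89594 = -506/134391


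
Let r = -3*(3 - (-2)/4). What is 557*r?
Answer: -11697/2 ≈ -5848.5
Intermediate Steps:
r = -21/2 (r = -3*(3 - (-2)/4) = -3*(3 - 1*(-½)) = -3*(3 + ½) = -3*7/2 = -21/2 ≈ -10.500)
557*r = 557*(-21/2) = -11697/2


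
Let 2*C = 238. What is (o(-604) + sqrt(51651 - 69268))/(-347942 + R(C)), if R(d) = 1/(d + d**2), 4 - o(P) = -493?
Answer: -7097160/4968611759 - 14280*I*sqrt(17617)/4968611759 ≈ -0.0014284 - 0.00038147*I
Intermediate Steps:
C = 119 (C = (1/2)*238 = 119)
o(P) = 497 (o(P) = 4 - 1*(-493) = 4 + 493 = 497)
(o(-604) + sqrt(51651 - 69268))/(-347942 + R(C)) = (497 + sqrt(51651 - 69268))/(-347942 + 1/(119*(1 + 119))) = (497 + sqrt(-17617))/(-347942 + (1/119)/120) = (497 + I*sqrt(17617))/(-347942 + (1/119)*(1/120)) = (497 + I*sqrt(17617))/(-347942 + 1/14280) = (497 + I*sqrt(17617))/(-4968611759/14280) = (497 + I*sqrt(17617))*(-14280/4968611759) = -7097160/4968611759 - 14280*I*sqrt(17617)/4968611759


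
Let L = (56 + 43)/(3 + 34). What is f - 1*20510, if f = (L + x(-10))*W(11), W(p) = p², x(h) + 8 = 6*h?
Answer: -1051327/37 ≈ -28414.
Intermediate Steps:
L = 99/37 ≈ 2.6757
x(h) = -8 + 6*h
f = -292457/37 (f = (99/37 + (-8 + 6*(-10)))*11² = (99/37 + (-8 - 60))*121 = (99/37 - 68)*121 = -2417/37*121 = -292457/37 ≈ -7904.2)
f - 1*20510 = -292457/37 - 1*20510 = -292457/37 - 20510 = -1051327/37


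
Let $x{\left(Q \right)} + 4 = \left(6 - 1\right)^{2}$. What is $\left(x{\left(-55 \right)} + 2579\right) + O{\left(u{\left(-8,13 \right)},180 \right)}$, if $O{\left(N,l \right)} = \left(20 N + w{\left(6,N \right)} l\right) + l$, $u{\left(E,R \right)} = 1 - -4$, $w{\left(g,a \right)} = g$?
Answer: $3960$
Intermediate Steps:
$u{\left(E,R \right)} = 5$ ($u{\left(E,R \right)} = 1 + 4 = 5$)
$O{\left(N,l \right)} = 7 l + 20 N$ ($O{\left(N,l \right)} = \left(20 N + 6 l\right) + l = \left(6 l + 20 N\right) + l = 7 l + 20 N$)
$x{\left(Q \right)} = 21$ ($x{\left(Q \right)} = -4 + \left(6 - 1\right)^{2} = -4 + 5^{2} = -4 + 25 = 21$)
$\left(x{\left(-55 \right)} + 2579\right) + O{\left(u{\left(-8,13 \right)},180 \right)} = \left(21 + 2579\right) + \left(7 \cdot 180 + 20 \cdot 5\right) = 2600 + \left(1260 + 100\right) = 2600 + 1360 = 3960$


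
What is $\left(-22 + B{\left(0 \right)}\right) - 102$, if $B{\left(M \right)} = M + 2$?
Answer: $-122$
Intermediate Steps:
$B{\left(M \right)} = 2 + M$
$\left(-22 + B{\left(0 \right)}\right) - 102 = \left(-22 + \left(2 + 0\right)\right) - 102 = \left(-22 + 2\right) - 102 = -20 - 102 = -122$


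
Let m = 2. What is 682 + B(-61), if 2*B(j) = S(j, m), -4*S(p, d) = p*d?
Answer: 2789/4 ≈ 697.25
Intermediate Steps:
S(p, d) = -d*p/4 (S(p, d) = -p*d/4 = -d*p/4)
B(j) = -j/4 (B(j) = (-¼*2*j)/2 = (-j/2)/2 = -j/4)
682 + B(-61) = 682 - ¼*(-61) = 682 + 61/4 = 2789/4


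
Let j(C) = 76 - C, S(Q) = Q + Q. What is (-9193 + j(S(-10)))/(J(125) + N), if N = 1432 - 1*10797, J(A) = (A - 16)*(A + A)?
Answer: -9097/17885 ≈ -0.50864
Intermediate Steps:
S(Q) = 2*Q
J(A) = 2*A*(-16 + A) (J(A) = (-16 + A)*(2*A) = 2*A*(-16 + A))
N = -9365 (N = 1432 - 10797 = -9365)
(-9193 + j(S(-10)))/(J(125) + N) = (-9193 + (76 - 2*(-10)))/(2*125*(-16 + 125) - 9365) = (-9193 + (76 - 1*(-20)))/(2*125*109 - 9365) = (-9193 + (76 + 20))/(27250 - 9365) = (-9193 + 96)/17885 = -9097*1/17885 = -9097/17885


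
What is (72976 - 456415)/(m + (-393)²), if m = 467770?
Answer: -383439/622219 ≈ -0.61624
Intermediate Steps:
(72976 - 456415)/(m + (-393)²) = (72976 - 456415)/(467770 + (-393)²) = -383439/(467770 + 154449) = -383439/622219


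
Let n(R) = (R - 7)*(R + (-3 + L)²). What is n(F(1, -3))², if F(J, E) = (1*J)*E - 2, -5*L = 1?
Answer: 2471184/625 ≈ 3953.9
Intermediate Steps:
L = -⅕ (L = -⅕*1 = -⅕ ≈ -0.20000)
F(J, E) = -2 + E*J (F(J, E) = J*E - 2 = E*J - 2 = -2 + E*J)
n(R) = (-7 + R)*(256/25 + R) (n(R) = (R - 7)*(R + (-3 - ⅕)²) = (-7 + R)*(R + (-16/5)²) = (-7 + R)*(R + 256/25) = (-7 + R)*(256/25 + R))
n(F(1, -3))² = (-1792/25 + (-2 - 3*1)² + 81*(-2 - 3*1)/25)² = (-1792/25 + (-2 - 3)² + 81*(-2 - 3)/25)² = (-1792/25 + (-5)² + (81/25)*(-5))² = (-1792/25 + 25 - 81/5)² = (-1572/25)² = 2471184/625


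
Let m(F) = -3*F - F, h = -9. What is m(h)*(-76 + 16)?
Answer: -2160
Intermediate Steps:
m(F) = -4*F
m(h)*(-76 + 16) = (-4*(-9))*(-76 + 16) = 36*(-60) = -2160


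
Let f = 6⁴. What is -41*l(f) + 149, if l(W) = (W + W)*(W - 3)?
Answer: -137409547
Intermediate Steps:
f = 1296
l(W) = 2*W*(-3 + W) (l(W) = (2*W)*(-3 + W) = 2*W*(-3 + W))
-41*l(f) + 149 = -82*1296*(-3 + 1296) + 149 = -82*1296*1293 + 149 = -41*3351456 + 149 = -137409696 + 149 = -137409547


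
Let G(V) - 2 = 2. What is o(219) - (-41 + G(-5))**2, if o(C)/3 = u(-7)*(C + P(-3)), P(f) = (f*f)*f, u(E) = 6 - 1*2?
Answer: 935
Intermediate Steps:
u(E) = 4 (u(E) = 6 - 2 = 4)
G(V) = 4 (G(V) = 2 + 2 = 4)
P(f) = f**3 (P(f) = f**2*f = f**3)
o(C) = -324 + 12*C (o(C) = 3*(4*(C + (-3)**3)) = 3*(4*(C - 27)) = 3*(4*(-27 + C)) = 3*(-108 + 4*C) = -324 + 12*C)
o(219) - (-41 + G(-5))**2 = (-324 + 12*219) - (-41 + 4)**2 = (-324 + 2628) - 1*(-37)**2 = 2304 - 1*1369 = 2304 - 1369 = 935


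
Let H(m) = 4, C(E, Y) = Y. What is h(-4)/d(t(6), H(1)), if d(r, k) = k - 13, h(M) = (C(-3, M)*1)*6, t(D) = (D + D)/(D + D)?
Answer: 8/3 ≈ 2.6667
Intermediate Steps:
t(D) = 1 (t(D) = (2*D)/((2*D)) = (2*D)*(1/(2*D)) = 1)
h(M) = 6*M (h(M) = (M*1)*6 = M*6 = 6*M)
d(r, k) = -13 + k
h(-4)/d(t(6), H(1)) = (6*(-4))/(-13 + 4) = -24/(-9) = -⅑*(-24) = 8/3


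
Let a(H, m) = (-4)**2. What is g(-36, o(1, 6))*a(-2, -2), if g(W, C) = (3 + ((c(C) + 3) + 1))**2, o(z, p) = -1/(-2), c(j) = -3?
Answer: 256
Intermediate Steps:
a(H, m) = 16
o(z, p) = 1/2 (o(z, p) = -1*(-1/2) = 1/2)
g(W, C) = 16 (g(W, C) = (3 + ((-3 + 3) + 1))**2 = (3 + (0 + 1))**2 = (3 + 1)**2 = 4**2 = 16)
g(-36, o(1, 6))*a(-2, -2) = 16*16 = 256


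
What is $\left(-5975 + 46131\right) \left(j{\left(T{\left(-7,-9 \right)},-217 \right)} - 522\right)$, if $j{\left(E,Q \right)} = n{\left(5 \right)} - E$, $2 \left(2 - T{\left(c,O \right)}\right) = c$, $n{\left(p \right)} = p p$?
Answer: $-20178390$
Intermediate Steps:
$n{\left(p \right)} = p^{2}$
$T{\left(c,O \right)} = 2 - \frac{c}{2}$
$j{\left(E,Q \right)} = 25 - E$ ($j{\left(E,Q \right)} = 5^{2} - E = 25 - E$)
$\left(-5975 + 46131\right) \left(j{\left(T{\left(-7,-9 \right)},-217 \right)} - 522\right) = \left(-5975 + 46131\right) \left(\left(25 - \left(2 - - \frac{7}{2}\right)\right) - 522\right) = 40156 \left(\left(25 - \left(2 + \frac{7}{2}\right)\right) - 522\right) = 40156 \left(\left(25 - \frac{11}{2}\right) - 522\right) = 40156 \left(\frac{39}{2} - 522\right) = 40156 \left(- \frac{1005}{2}\right) = -20178390$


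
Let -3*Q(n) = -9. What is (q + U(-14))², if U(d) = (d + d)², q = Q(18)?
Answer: 619369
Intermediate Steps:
Q(n) = 3 (Q(n) = -⅓*(-9) = 3)
q = 3
U(d) = 4*d² (U(d) = (2*d)² = 4*d²)
(q + U(-14))² = (3 + 4*(-14)²)² = (3 + 4*196)² = (3 + 784)² = 787² = 619369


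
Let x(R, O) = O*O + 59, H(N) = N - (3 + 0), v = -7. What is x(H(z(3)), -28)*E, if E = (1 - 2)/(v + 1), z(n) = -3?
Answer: 281/2 ≈ 140.50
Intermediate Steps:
H(N) = -3 + N (H(N) = N - 1*3 = N - 3 = -3 + N)
x(R, O) = 59 + O² (x(R, O) = O² + 59 = 59 + O²)
E = ⅙ (E = (1 - 2)/(-7 + 1) = -1/(-6) = -1*(-⅙) = ⅙ ≈ 0.16667)
x(H(z(3)), -28)*E = (59 + (-28)²)*(⅙) = (59 + 784)*(⅙) = 843*(⅙) = 281/2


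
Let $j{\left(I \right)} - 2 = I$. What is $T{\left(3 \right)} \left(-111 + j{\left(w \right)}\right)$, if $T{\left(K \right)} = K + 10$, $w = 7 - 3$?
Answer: $-1365$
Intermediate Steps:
$w = 4$
$j{\left(I \right)} = 2 + I$
$T{\left(K \right)} = 10 + K$
$T{\left(3 \right)} \left(-111 + j{\left(w \right)}\right) = \left(10 + 3\right) \left(-111 + \left(2 + 4\right)\right) = 13 \left(-111 + 6\right) = 13 \left(-105\right) = -1365$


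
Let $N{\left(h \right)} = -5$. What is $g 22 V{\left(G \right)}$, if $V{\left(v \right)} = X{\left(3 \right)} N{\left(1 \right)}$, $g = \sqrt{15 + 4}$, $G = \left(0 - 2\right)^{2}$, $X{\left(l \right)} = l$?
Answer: $- 330 \sqrt{19} \approx -1438.4$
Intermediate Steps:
$G = 4$ ($G = \left(-2\right)^{2} = 4$)
$g = \sqrt{19} \approx 4.3589$
$V{\left(v \right)} = -15$ ($V{\left(v \right)} = 3 \left(-5\right) = -15$)
$g 22 V{\left(G \right)} = \sqrt{19} \cdot 22 \left(-15\right) = 22 \sqrt{19} \left(-15\right) = - 330 \sqrt{19}$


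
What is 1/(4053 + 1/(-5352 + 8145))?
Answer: 2793/11320030 ≈ 0.00024673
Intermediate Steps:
1/(4053 + 1/(-5352 + 8145)) = 1/(4053 + 1/2793) = 1/(11320030/2793) = 2793/11320030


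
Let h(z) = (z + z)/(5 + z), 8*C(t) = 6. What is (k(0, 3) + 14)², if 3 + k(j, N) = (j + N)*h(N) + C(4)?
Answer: 196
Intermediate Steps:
C(t) = ¾ (C(t) = (⅛)*6 = ¾)
h(z) = 2*z/(5 + z) (h(z) = (2*z)/(5 + z) = 2*z/(5 + z))
k(j, N) = -9/4 + 2*N*(N + j)/(5 + N) (k(j, N) = -3 + ((j + N)*(2*N/(5 + N)) + ¾) = -3 + ((N + j)*(2*N/(5 + N)) + ¾) = -3 + (2*N*(N + j)/(5 + N) + ¾) = -3 + (¾ + 2*N*(N + j)/(5 + N)) = -9/4 + 2*N*(N + j)/(5 + N))
(k(0, 3) + 14)² = ((-45 - 9*3 + 8*3² + 8*3*0)/(4*(5 + 3)) + 14)² = ((¼)*(-45 - 27 + 8*9 + 0)/8 + 14)² = ((¼)*(⅛)*(-45 - 27 + 72 + 0) + 14)² = ((¼)*(⅛)*0 + 14)² = (0 + 14)² = 14² = 196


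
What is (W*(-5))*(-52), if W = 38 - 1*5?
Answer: 8580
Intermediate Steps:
W = 33 (W = 38 - 5 = 33)
(W*(-5))*(-52) = (33*(-5))*(-52) = -165*(-52) = 8580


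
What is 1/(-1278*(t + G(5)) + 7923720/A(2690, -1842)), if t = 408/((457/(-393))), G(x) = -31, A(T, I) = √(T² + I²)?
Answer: 7523196250653961/3671377824243495156734 - 68952541595*√2657266/11014133472730485470202 ≈ 2.0389e-6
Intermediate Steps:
A(T, I) = √(I² + T²)
t = -160344/457 (t = 408/((457*(-1/393))) = 408/(-457/393) = 408*(-393/457) = -160344/457 ≈ -350.86)
1/(-1278*(t + G(5)) + 7923720/A(2690, -1842)) = 1/(-1278*(-160344/457 - 31) + 7923720/(√((-1842)² + 2690²))) = 1/(-1278*(-174511/457) + 7923720/(√(3392964 + 7236100))) = 1/(223025058/457 + 7923720/(√10629064)) = 1/(223025058/457 + 7923720/((2*√2657266))) = 1/(223025058/457 + 7923720*(√2657266/5314532)) = 1/(223025058/457 + 1980930*√2657266/1328633)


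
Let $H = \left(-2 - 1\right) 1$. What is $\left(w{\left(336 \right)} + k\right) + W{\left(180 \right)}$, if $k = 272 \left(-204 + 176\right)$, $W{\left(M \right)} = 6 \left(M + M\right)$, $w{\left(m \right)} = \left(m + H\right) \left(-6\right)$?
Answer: $-7454$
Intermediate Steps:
$H = -3$ ($H = \left(-3\right) 1 = -3$)
$w{\left(m \right)} = 18 - 6 m$ ($w{\left(m \right)} = \left(m - 3\right) \left(-6\right) = \left(-3 + m\right) \left(-6\right) = 18 - 6 m$)
$W{\left(M \right)} = 12 M$ ($W{\left(M \right)} = 6 \cdot 2 M = 12 M$)
$k = -7616$ ($k = 272 \left(-28\right) = -7616$)
$\left(w{\left(336 \right)} + k\right) + W{\left(180 \right)} = \left(\left(18 - 2016\right) - 7616\right) + 12 \cdot 180 = \left(\left(18 - 2016\right) - 7616\right) + 2160 = \left(-1998 - 7616\right) + 2160 = -9614 + 2160 = -7454$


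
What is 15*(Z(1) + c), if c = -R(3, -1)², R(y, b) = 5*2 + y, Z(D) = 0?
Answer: -2535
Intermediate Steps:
R(y, b) = 10 + y
c = -169 (c = -(10 + 3)² = -1*13² = -1*169 = -169)
15*(Z(1) + c) = 15*(0 - 169) = 15*(-169) = -2535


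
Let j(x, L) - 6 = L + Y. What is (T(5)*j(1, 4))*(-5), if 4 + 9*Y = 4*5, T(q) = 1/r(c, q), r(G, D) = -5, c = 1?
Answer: 106/9 ≈ 11.778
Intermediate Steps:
T(q) = -⅕ (T(q) = 1/(-5) = -⅕)
Y = 16/9 (Y = -4/9 + (4*5)/9 = -4/9 + (⅑)*20 = -4/9 + 20/9 = 16/9 ≈ 1.7778)
j(x, L) = 70/9 + L (j(x, L) = 6 + (L + 16/9) = 6 + (16/9 + L) = 70/9 + L)
(T(5)*j(1, 4))*(-5) = -(70/9 + 4)/5*(-5) = -⅕*106/9*(-5) = -106/45*(-5) = 106/9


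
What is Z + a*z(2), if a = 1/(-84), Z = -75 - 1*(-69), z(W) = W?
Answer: -253/42 ≈ -6.0238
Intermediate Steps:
Z = -6 (Z = -75 + 69 = -6)
a = -1/84 ≈ -0.011905
Z + a*z(2) = -6 - 1/84*2 = -6 - 1/42 = -253/42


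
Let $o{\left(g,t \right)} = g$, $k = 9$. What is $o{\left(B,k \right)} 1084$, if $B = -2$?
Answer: $-2168$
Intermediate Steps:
$o{\left(B,k \right)} 1084 = \left(-2\right) 1084 = -2168$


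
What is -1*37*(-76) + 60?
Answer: 2872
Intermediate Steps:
-1*37*(-76) + 60 = -37*(-76) + 60 = 2812 + 60 = 2872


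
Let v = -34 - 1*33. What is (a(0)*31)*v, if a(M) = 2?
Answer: -4154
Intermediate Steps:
v = -67 (v = -34 - 33 = -67)
(a(0)*31)*v = (2*31)*(-67) = 62*(-67) = -4154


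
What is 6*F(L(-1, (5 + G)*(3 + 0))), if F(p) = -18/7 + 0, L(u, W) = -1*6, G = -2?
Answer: -108/7 ≈ -15.429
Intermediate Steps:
L(u, W) = -6
F(p) = -18/7 (F(p) = -18*⅐ + 0 = -18/7 + 0 = -18/7)
6*F(L(-1, (5 + G)*(3 + 0))) = 6*(-18/7) = -108/7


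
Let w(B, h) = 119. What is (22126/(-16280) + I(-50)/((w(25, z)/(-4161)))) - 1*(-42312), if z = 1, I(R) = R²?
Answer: -1180857421/26180 ≈ -45105.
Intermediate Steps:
(22126/(-16280) + I(-50)/((w(25, z)/(-4161)))) - 1*(-42312) = (22126/(-16280) + (-50)²/((119/(-4161)))) - 1*(-42312) = (22126*(-1/16280) + 2500/((119*(-1/4161)))) + 42312 = (-299/220 + 2500/(-119/4161)) + 42312 = (-299/220 + 2500*(-4161/119)) + 42312 = (-299/220 - 10402500/119) + 42312 = -2288585581/26180 + 42312 = -1180857421/26180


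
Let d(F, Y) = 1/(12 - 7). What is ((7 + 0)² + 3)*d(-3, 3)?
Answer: 52/5 ≈ 10.400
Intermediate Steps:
d(F, Y) = ⅕ (d(F, Y) = 1/5 = ⅕)
((7 + 0)² + 3)*d(-3, 3) = ((7 + 0)² + 3)*(⅕) = (7² + 3)*(⅕) = (49 + 3)*(⅕) = 52*(⅕) = 52/5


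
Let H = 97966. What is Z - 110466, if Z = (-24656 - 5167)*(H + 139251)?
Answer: -7074633057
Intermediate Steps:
Z = -7074522591 (Z = (-24656 - 5167)*(97966 + 139251) = -29823*237217 = -7074522591)
Z - 110466 = -7074522591 - 110466 = -7074633057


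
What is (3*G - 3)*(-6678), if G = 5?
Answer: -80136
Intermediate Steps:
(3*G - 3)*(-6678) = (3*5 - 3)*(-6678) = (15 - 3)*(-6678) = 12*(-6678) = -80136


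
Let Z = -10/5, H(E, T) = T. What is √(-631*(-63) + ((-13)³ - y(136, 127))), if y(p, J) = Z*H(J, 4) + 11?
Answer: 47*√17 ≈ 193.79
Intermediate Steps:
Z = -2 (Z = -10*⅕ = -2)
y(p, J) = 3 (y(p, J) = -2*4 + 11 = -8 + 11 = 3)
√(-631*(-63) + ((-13)³ - y(136, 127))) = √(-631*(-63) + ((-13)³ - 1*3)) = √(39753 + (-2197 - 3)) = √(39753 - 2200) = √37553 = 47*√17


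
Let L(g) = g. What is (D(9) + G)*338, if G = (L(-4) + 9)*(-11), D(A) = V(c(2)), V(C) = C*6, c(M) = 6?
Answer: -6422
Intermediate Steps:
V(C) = 6*C
D(A) = 36 (D(A) = 6*6 = 36)
G = -55 (G = (-4 + 9)*(-11) = 5*(-11) = -55)
(D(9) + G)*338 = (36 - 55)*338 = -19*338 = -6422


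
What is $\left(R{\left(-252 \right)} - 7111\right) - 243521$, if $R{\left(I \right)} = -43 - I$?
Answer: $-250423$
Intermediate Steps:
$\left(R{\left(-252 \right)} - 7111\right) - 243521 = \left(\left(-43 - -252\right) - 7111\right) - 243521 = \left(\left(-43 + 252\right) - 7111\right) - 243521 = \left(209 - 7111\right) - 243521 = -6902 - 243521 = -250423$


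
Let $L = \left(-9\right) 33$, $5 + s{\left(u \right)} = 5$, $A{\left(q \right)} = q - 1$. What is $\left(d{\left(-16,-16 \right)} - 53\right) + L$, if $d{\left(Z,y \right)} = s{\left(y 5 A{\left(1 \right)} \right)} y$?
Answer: $-350$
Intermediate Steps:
$A{\left(q \right)} = -1 + q$
$s{\left(u \right)} = 0$ ($s{\left(u \right)} = -5 + 5 = 0$)
$d{\left(Z,y \right)} = 0$ ($d{\left(Z,y \right)} = 0 y = 0$)
$L = -297$
$\left(d{\left(-16,-16 \right)} - 53\right) + L = \left(0 - 53\right) - 297 = -53 - 297 = -350$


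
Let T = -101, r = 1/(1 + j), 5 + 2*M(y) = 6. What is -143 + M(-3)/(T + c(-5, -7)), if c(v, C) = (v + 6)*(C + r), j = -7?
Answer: -92810/649 ≈ -143.00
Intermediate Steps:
M(y) = ½ (M(y) = -5/2 + (½)*6 = -5/2 + 3 = ½)
r = -⅙ (r = 1/(1 - 7) = 1/(-6) = -⅙ ≈ -0.16667)
c(v, C) = (6 + v)*(-⅙ + C) (c(v, C) = (v + 6)*(C - ⅙) = (6 + v)*(-⅙ + C))
-143 + M(-3)/(T + c(-5, -7)) = -143 + 1/(2*(-101 + (-1 + 6*(-7) - ⅙*(-5) - 7*(-5)))) = -143 + 1/(2*(-101 + (-1 - 42 + ⅚ + 35))) = -143 + 1/(2*(-101 - 43/6)) = -143 + 1/(2*(-649/6)) = -143 + (½)*(-6/649) = -143 - 3/649 = -92810/649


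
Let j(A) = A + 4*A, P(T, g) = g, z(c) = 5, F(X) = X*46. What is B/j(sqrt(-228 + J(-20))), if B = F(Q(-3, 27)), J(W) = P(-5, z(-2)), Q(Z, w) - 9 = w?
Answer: -1656*I*sqrt(223)/1115 ≈ -22.179*I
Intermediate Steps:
Q(Z, w) = 9 + w
F(X) = 46*X
J(W) = 5
j(A) = 5*A
B = 1656 (B = 46*(9 + 27) = 46*36 = 1656)
B/j(sqrt(-228 + J(-20))) = 1656/((5*sqrt(-228 + 5))) = 1656/((5*sqrt(-223))) = 1656/((5*(I*sqrt(223)))) = 1656/((5*I*sqrt(223))) = 1656*(-I*sqrt(223)/1115) = -1656*I*sqrt(223)/1115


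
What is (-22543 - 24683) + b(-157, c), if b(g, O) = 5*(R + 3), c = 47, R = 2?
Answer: -47201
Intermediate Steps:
b(g, O) = 25 (b(g, O) = 5*(2 + 3) = 5*5 = 25)
(-22543 - 24683) + b(-157, c) = (-22543 - 24683) + 25 = -47226 + 25 = -47201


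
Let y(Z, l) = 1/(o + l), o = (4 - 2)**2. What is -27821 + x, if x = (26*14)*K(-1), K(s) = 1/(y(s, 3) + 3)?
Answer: -304757/11 ≈ -27705.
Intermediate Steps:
o = 4 (o = 2**2 = 4)
y(Z, l) = 1/(4 + l)
K(s) = 7/22 (K(s) = 1/(1/(4 + 3) + 3) = 1/(1/7 + 3) = 1/(22/7) = 7/22)
x = 1274/11 (x = (26*14)*(7/22) = 364*(7/22) = 1274/11 ≈ 115.82)
-27821 + x = -27821 + 1274/11 = -304757/11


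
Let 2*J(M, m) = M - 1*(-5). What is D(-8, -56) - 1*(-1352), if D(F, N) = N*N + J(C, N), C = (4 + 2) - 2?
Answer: 8985/2 ≈ 4492.5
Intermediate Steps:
C = 4 (C = 6 - 2 = 4)
J(M, m) = 5/2 + M/2 (J(M, m) = (M - 1*(-5))/2 = (M + 5)/2 = (5 + M)/2 = 5/2 + M/2)
D(F, N) = 9/2 + N² (D(F, N) = N*N + (5/2 + (½)*4) = N² + (5/2 + 2) = N² + 9/2 = 9/2 + N²)
D(-8, -56) - 1*(-1352) = (9/2 + (-56)²) - 1*(-1352) = (9/2 + 3136) + 1352 = 6281/2 + 1352 = 8985/2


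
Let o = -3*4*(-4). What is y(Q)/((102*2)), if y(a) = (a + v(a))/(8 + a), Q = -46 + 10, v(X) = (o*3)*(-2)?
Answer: 27/476 ≈ 0.056723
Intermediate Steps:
o = 48 (o = -12*(-4) = 48)
v(X) = -288 (v(X) = (48*3)*(-2) = 144*(-2) = -288)
Q = -36
y(a) = (-288 + a)/(8 + a) (y(a) = (a - 288)/(8 + a) = (-288 + a)/(8 + a))
y(Q)/((102*2)) = ((-288 - 36)/(8 - 36))/((102*2)) = (-324/(-28))/204 = -1/28*(-324)*(1/204) = (81/7)*(1/204) = 27/476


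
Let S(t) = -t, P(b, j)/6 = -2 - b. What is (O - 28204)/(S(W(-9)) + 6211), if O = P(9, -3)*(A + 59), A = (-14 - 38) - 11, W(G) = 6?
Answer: -5588/1241 ≈ -4.5028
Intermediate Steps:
P(b, j) = -12 - 6*b (P(b, j) = 6*(-2 - b) = -12 - 6*b)
A = -63 (A = -52 - 11 = -63)
O = 264 (O = (-12 - 6*9)*(-63 + 59) = (-12 - 54)*(-4) = -66*(-4) = 264)
(O - 28204)/(S(W(-9)) + 6211) = (264 - 28204)/(-1*6 + 6211) = -27940/(-6 + 6211) = -27940/6205 = -27940*1/6205 = -5588/1241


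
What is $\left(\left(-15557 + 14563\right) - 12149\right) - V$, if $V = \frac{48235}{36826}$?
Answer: $- \frac{484052353}{36826} \approx -13144.0$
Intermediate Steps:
$V = \frac{48235}{36826}$ ($V = 48235 \cdot \frac{1}{36826} = \frac{48235}{36826} \approx 1.3098$)
$\left(\left(-15557 + 14563\right) - 12149\right) - V = \left(\left(-15557 + 14563\right) - 12149\right) - \frac{48235}{36826} = \left(-994 - 12149\right) - \frac{48235}{36826} = -13143 - \frac{48235}{36826} = - \frac{484052353}{36826}$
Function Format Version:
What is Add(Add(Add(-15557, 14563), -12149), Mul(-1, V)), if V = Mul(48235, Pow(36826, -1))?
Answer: Rational(-484052353, 36826) ≈ -13144.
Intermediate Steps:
V = Rational(48235, 36826) (V = Mul(48235, Rational(1, 36826)) = Rational(48235, 36826) ≈ 1.3098)
Add(Add(Add(-15557, 14563), -12149), Mul(-1, V)) = Add(Add(Add(-15557, 14563), -12149), Mul(-1, Rational(48235, 36826))) = Add(Add(-994, -12149), Rational(-48235, 36826)) = Add(-13143, Rational(-48235, 36826)) = Rational(-484052353, 36826)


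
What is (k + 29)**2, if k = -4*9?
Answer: 49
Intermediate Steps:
k = -36
(k + 29)**2 = (-36 + 29)**2 = (-7)**2 = 49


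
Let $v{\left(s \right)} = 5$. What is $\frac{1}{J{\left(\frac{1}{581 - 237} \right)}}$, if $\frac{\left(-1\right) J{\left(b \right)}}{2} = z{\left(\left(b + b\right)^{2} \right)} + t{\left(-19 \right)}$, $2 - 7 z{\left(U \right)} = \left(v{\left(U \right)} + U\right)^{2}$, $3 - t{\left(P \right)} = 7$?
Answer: $\frac{3063245696}{44636161697} \approx 0.068627$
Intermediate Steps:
$t{\left(P \right)} = -4$ ($t{\left(P \right)} = 3 - 7 = -4$)
$z{\left(U \right)} = \frac{2}{7} - \frac{\left(5 + U\right)^{2}}{7}$
$J{\left(b \right)} = \frac{52}{7} + \frac{2 \left(5 + 4 b^{2}\right)^{2}}{7}$ ($J{\left(b \right)} = - 2 \left(\left(\frac{2}{7} - \frac{\left(5 + \left(b + b\right)^{2}\right)^{2}}{7}\right) - 4\right) = - 2 \left(\left(\frac{2}{7} - \frac{\left(5 + \left(2 b\right)^{2}\right)^{2}}{7}\right) - 4\right) = - 2 \left(\left(\frac{2}{7} - \frac{\left(5 + 4 b^{2}\right)^{2}}{7}\right) - 4\right) = - 2 \left(- \frac{26}{7} - \frac{\left(5 + 4 b^{2}\right)^{2}}{7}\right) = \frac{52}{7} + \frac{2 \left(5 + 4 b^{2}\right)^{2}}{7}$)
$\frac{1}{J{\left(\frac{1}{581 - 237} \right)}} = \frac{1}{\frac{52}{7} + \frac{2 \left(5 + 4 \left(\frac{1}{581 - 237}\right)^{2}\right)^{2}}{7}} = \frac{1}{\frac{52}{7} + \frac{2 \left(5 + 4 \left(\frac{1}{344}\right)^{2}\right)^{2}}{7}} = \frac{1}{\frac{52}{7} + \frac{2 \left(5 + \frac{4}{118336}\right)^{2}}{7}} = \frac{1}{\frac{52}{7} + \frac{2 \left(5 + 4 \cdot \frac{1}{118336}\right)^{2}}{7}} = \frac{1}{\frac{52}{7} + \frac{2 \left(5 + \frac{1}{29584}\right)^{2}}{7}} = \frac{1}{\frac{52}{7} + \frac{2 \left(\frac{147921}{29584}\right)^{2}}{7}} = \frac{1}{\frac{52}{7} + \frac{2}{7} \cdot \frac{21880622241}{875213056}} = \frac{1}{\frac{52}{7} + \frac{21880622241}{3063245696}} = \frac{1}{\frac{44636161697}{3063245696}} = \frac{3063245696}{44636161697}$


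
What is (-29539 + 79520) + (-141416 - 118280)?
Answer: -209715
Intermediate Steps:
(-29539 + 79520) + (-141416 - 118280) = 49981 - 259696 = -209715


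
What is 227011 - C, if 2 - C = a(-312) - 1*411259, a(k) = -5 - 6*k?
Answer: -182383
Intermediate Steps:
C = 409394 (C = 2 - ((-5 - 6*(-312)) - 1*411259) = 2 - ((-5 + 1872) - 411259) = 2 - (1867 - 411259) = 2 - 1*(-409392) = 2 + 409392 = 409394)
227011 - C = 227011 - 1*409394 = 227011 - 409394 = -182383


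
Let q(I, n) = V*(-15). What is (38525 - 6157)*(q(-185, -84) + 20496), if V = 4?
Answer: 661472448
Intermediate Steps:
q(I, n) = -60 (q(I, n) = 4*(-15) = -60)
(38525 - 6157)*(q(-185, -84) + 20496) = (38525 - 6157)*(-60 + 20496) = 32368*20436 = 661472448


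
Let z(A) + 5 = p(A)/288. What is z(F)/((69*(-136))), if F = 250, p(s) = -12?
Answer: 121/225216 ≈ 0.00053726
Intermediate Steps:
z(A) = -121/24 (z(A) = -5 - 12/288 = -5 - 12*1/288 = -5 - 1/24 = -121/24)
z(F)/((69*(-136))) = -121/(24*(69*(-136))) = -121/24/(-9384) = -121/24*(-1/9384) = 121/225216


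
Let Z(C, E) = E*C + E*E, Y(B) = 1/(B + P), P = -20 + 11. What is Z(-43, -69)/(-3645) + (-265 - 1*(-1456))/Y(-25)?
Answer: -49202786/1215 ≈ -40496.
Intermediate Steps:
P = -9
Y(B) = 1/(-9 + B) (Y(B) = 1/(B - 9) = 1/(-9 + B))
Z(C, E) = E**2 + C*E (Z(C, E) = C*E + E**2 = E**2 + C*E)
Z(-43, -69)/(-3645) + (-265 - 1*(-1456))/Y(-25) = -69*(-43 - 69)/(-3645) + (-265 - 1*(-1456))/(1/(-9 - 25)) = -69*(-112)*(-1/3645) + (-265 + 1456)/(1/(-34)) = 7728*(-1/3645) + 1191/(-1/34) = -2576/1215 + 1191*(-34) = -2576/1215 - 40494 = -49202786/1215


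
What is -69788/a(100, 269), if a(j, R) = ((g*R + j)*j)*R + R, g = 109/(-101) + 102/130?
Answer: -91631644/733399717 ≈ -0.12494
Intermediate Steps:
g = -1934/6565 (g = 109*(-1/101) + 102*(1/130) = -109/101 + 51/65 = -1934/6565 ≈ -0.29459)
a(j, R) = R + R*j*(j - 1934*R/6565) (a(j, R) = ((-1934*R/6565 + j)*j)*R + R = ((j - 1934*R/6565)*j)*R + R = (j*(j - 1934*R/6565))*R + R = R*j*(j - 1934*R/6565) + R = R + R*j*(j - 1934*R/6565))
-69788/a(100, 269) = -69788*6565/(269*(6565 + 6565*100**2 - 1934*269*100)) = -69788*6565/(269*(6565 + 6565*10000 - 52024600)) = -69788*6565/(269*(6565 + 65650000 - 52024600)) = -69788/((1/6565)*269*13631965) = -69788/733399717/1313 = -69788*1313/733399717 = -91631644/733399717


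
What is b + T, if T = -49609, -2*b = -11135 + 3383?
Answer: -45733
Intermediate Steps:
b = 3876 (b = -(-11135 + 3383)/2 = -1/2*(-7752) = 3876)
b + T = 3876 - 49609 = -45733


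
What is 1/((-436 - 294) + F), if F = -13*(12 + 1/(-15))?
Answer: -15/13277 ≈ -0.0011298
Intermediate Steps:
F = -2327/15 (F = -13*(12 - 1/15) = -13*179/15 = -2327/15 ≈ -155.13)
1/((-436 - 294) + F) = 1/((-436 - 294) - 2327/15) = 1/(-730 - 2327/15) = 1/(-13277/15) = -15/13277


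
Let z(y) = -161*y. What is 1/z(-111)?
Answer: 1/17871 ≈ 5.5957e-5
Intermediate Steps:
1/z(-111) = 1/(-161*(-111)) = 1/17871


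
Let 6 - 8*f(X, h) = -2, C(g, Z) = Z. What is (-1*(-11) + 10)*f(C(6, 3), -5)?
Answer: 21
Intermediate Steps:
f(X, h) = 1 (f(X, h) = ¾ - ⅛*(-2) = ¾ + ¼ = 1)
(-1*(-11) + 10)*f(C(6, 3), -5) = (-1*(-11) + 10)*1 = (11 + 10)*1 = 21*1 = 21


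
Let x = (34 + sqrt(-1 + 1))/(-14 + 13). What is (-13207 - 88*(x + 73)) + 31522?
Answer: 14883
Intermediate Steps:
x = -34 (x = (34 + sqrt(0))/(-1) = (34 + 0)*(-1) = 34*(-1) = -34)
(-13207 - 88*(x + 73)) + 31522 = (-13207 - 88*(-34 + 73)) + 31522 = (-13207 - 88*39) + 31522 = (-13207 - 3432) + 31522 = -16639 + 31522 = 14883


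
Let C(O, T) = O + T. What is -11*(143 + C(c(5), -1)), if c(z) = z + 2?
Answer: -1639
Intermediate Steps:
c(z) = 2 + z
-11*(143 + C(c(5), -1)) = -11*(143 + ((2 + 5) - 1)) = -11*(143 + (7 - 1)) = -11*(143 + 6) = -11*149 = -1639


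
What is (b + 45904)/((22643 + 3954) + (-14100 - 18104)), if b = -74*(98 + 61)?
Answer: -34138/5607 ≈ -6.0885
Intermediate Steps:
b = -11766 (b = -74*159 = -11766)
(b + 45904)/((22643 + 3954) + (-14100 - 18104)) = (-11766 + 45904)/((22643 + 3954) + (-14100 - 18104)) = 34138/(26597 - 32204) = 34138/(-5607) = 34138*(-1/5607) = -34138/5607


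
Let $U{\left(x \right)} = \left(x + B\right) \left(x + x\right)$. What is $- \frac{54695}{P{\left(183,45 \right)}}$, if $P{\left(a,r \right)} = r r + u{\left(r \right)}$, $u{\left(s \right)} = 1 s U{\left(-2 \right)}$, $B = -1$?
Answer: $- \frac{10939}{513} \approx -21.324$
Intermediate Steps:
$U{\left(x \right)} = 2 x \left(-1 + x\right)$ ($U{\left(x \right)} = \left(x - 1\right) \left(x + x\right) = \left(-1 + x\right) 2 x = 2 x \left(-1 + x\right)$)
$u{\left(s \right)} = 12 s$ ($u{\left(s \right)} = 1 s 2 \left(-2\right) \left(-1 - 2\right) = s 2 \left(-2\right) \left(-3\right) = s 12 = 12 s$)
$P{\left(a,r \right)} = r^{2} + 12 r$ ($P{\left(a,r \right)} = r r + 12 r = r^{2} + 12 r$)
$- \frac{54695}{P{\left(183,45 \right)}} = - \frac{54695}{45 \left(12 + 45\right)} = - \frac{54695}{45 \cdot 57} = - \frac{54695}{2565} = \left(-54695\right) \frac{1}{2565} = - \frac{10939}{513}$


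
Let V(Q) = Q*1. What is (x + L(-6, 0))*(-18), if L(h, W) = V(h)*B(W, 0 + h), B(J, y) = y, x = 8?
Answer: -792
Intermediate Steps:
V(Q) = Q
L(h, W) = h**2 (L(h, W) = h*(0 + h) = h*h = h**2)
(x + L(-6, 0))*(-18) = (8 + (-6)**2)*(-18) = (8 + 36)*(-18) = 44*(-18) = -792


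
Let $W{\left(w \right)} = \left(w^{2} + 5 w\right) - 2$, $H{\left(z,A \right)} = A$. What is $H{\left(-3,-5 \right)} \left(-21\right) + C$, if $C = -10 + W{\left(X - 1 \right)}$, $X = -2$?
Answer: $87$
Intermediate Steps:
$W{\left(w \right)} = -2 + w^{2} + 5 w$
$C = -18$ ($C = -10 + \left(-2 + \left(-2 - 1\right)^{2} + 5 \left(-2 - 1\right)\right) = -10 + \left(-2 + \left(-3\right)^{2} + 5 \left(-3\right)\right) = -10 - 8 = -18$)
$H{\left(-3,-5 \right)} \left(-21\right) + C = \left(-5\right) \left(-21\right) - 18 = 105 - 18 = 87$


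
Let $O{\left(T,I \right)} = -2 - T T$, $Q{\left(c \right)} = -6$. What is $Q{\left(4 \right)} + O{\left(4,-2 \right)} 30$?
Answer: $-546$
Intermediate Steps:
$O{\left(T,I \right)} = -2 - T^{2}$
$Q{\left(4 \right)} + O{\left(4,-2 \right)} 30 = -6 + \left(-2 - 4^{2}\right) 30 = -6 + \left(-2 - 16\right) 30 = -6 - 540 = -546$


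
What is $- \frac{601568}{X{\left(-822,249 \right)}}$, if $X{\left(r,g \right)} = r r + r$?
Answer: $- \frac{300784}{337431} \approx -0.89139$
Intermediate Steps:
$X{\left(r,g \right)} = r + r^{2}$ ($X{\left(r,g \right)} = r^{2} + r = r + r^{2}$)
$- \frac{601568}{X{\left(-822,249 \right)}} = - \frac{601568}{\left(-822\right) \left(1 - 822\right)} = - \frac{601568}{\left(-822\right) \left(-821\right)} = - \frac{601568}{674862} = \left(-601568\right) \frac{1}{674862} = - \frac{300784}{337431}$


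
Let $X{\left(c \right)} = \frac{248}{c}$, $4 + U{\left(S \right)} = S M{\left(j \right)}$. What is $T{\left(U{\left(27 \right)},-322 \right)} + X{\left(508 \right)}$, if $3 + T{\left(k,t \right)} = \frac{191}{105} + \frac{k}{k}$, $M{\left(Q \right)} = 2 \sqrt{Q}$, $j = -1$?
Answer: $\frac{4097}{13335} \approx 0.30724$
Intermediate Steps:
$U{\left(S \right)} = -4 + 2 i S$ ($U{\left(S \right)} = -4 + S 2 \sqrt{-1} = -4 + S 2 i = -4 + 2 i S$)
$T{\left(k,t \right)} = - \frac{19}{105}$ ($T{\left(k,t \right)} = -3 + \left(\frac{191}{105} + \frac{k}{k}\right) = -3 + \left(191 \cdot \frac{1}{105} + 1\right) = -3 + \left(\frac{191}{105} + 1\right) = -3 + \frac{296}{105} = - \frac{19}{105}$)
$T{\left(U{\left(27 \right)},-322 \right)} + X{\left(508 \right)} = - \frac{19}{105} + \frac{248}{508} = - \frac{19}{105} + 248 \cdot \frac{1}{508} = - \frac{19}{105} + \frac{62}{127} = \frac{4097}{13335}$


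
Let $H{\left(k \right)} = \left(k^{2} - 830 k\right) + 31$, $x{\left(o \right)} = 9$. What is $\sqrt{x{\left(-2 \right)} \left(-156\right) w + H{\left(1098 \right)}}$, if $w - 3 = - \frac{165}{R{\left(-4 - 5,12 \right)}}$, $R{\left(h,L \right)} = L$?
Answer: $2 \sqrt{77347} \approx 556.23$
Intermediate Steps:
$w = - \frac{43}{4}$ ($w = 3 - \frac{165}{12} = 3 - \frac{55}{4} = - \frac{43}{4} \approx -10.75$)
$H{\left(k \right)} = 31 + k^{2} - 830 k$
$\sqrt{x{\left(-2 \right)} \left(-156\right) w + H{\left(1098 \right)}} = \sqrt{9 \left(-156\right) \left(- \frac{43}{4}\right) + \left(31 + 1098^{2} - 911340\right)} = \sqrt{\left(-1404\right) \left(- \frac{43}{4}\right) + \left(31 + 1205604 - 911340\right)} = \sqrt{15093 + 294295} = \sqrt{309388} = 2 \sqrt{77347}$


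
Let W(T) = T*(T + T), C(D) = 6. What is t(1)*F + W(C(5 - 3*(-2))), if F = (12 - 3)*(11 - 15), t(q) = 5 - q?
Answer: -72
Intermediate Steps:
W(T) = 2*T² (W(T) = T*(2*T) = 2*T²)
F = -36 (F = 9*(-4) = -36)
t(1)*F + W(C(5 - 3*(-2))) = (5 - 1*1)*(-36) + 2*6² = (5 - 1)*(-36) + 2*36 = 4*(-36) + 72 = -144 + 72 = -72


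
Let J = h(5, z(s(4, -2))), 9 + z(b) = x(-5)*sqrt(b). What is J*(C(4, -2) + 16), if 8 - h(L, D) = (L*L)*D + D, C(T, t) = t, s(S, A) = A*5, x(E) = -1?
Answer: 3388 + 364*I*sqrt(10) ≈ 3388.0 + 1151.1*I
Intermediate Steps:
s(S, A) = 5*A
z(b) = -9 - sqrt(b)
h(L, D) = 8 - D - D*L**2 (h(L, D) = 8 - ((L*L)*D + D) = 8 - (L**2*D + D) = 8 - (D*L**2 + D) = 8 - (D + D*L**2) = 8 + (-D - D*L**2) = 8 - D - D*L**2)
J = 242 + 26*I*sqrt(10) (J = 8 - (-9 - sqrt(5*(-2))) - 1*(-9 - sqrt(5*(-2)))*5**2 = 8 - (-9 - sqrt(-10)) - 1*(-9 - sqrt(-10))*25 = 8 - (-9 - I*sqrt(10)) - 1*(-9 - I*sqrt(10))*25 = 8 + (9 + I*sqrt(10)) + (225 + 25*I*sqrt(10)) = 242 + 26*I*sqrt(10) ≈ 242.0 + 82.219*I)
J*(C(4, -2) + 16) = (242 + 26*I*sqrt(10))*(-2 + 16) = (242 + 26*I*sqrt(10))*14 = 3388 + 364*I*sqrt(10)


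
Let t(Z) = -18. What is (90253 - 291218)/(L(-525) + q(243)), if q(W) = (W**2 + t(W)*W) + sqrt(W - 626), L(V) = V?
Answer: -10882254750/2932222883 + 200965*I*sqrt(383)/2932222883 ≈ -3.7113 + 0.0013413*I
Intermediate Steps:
q(W) = W**2 + sqrt(-626 + W) - 18*W (q(W) = (W**2 - 18*W) + sqrt(W - 626) = (W**2 - 18*W) + sqrt(-626 + W) = W**2 + sqrt(-626 + W) - 18*W)
(90253 - 291218)/(L(-525) + q(243)) = (90253 - 291218)/(-525 + (243**2 + sqrt(-626 + 243) - 18*243)) = -200965/(-525 + (59049 + sqrt(-383) - 4374)) = -200965/(-525 + (59049 + I*sqrt(383) - 4374)) = -200965/(-525 + (54675 + I*sqrt(383))) = -200965/(54150 + I*sqrt(383))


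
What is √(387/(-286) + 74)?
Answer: √5942222/286 ≈ 8.5233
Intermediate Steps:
√(387/(-286) + 74) = √(387*(-1/286) + 74) = √(-387/286 + 74) = √(20777/286) = √5942222/286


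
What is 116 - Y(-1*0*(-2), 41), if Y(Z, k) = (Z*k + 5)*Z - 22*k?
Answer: 1018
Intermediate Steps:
Y(Z, k) = -22*k + Z*(5 + Z*k) (Y(Z, k) = (5 + Z*k)*Z - 22*k = Z*(5 + Z*k) - 22*k = -22*k + Z*(5 + Z*k))
116 - Y(-1*0*(-2), 41) = 116 - (-22*41 + 5*(-1*0*(-2)) + 41*(-1*0*(-2))²) = 116 - (-902 + 5*(0*(-2)) + 41*(0*(-2))²) = 116 - (-902 + 5*0 + 41*0²) = 116 - (-902 + 0 + 41*0) = 116 - (-902 + 0 + 0) = 116 - 1*(-902) = 116 + 902 = 1018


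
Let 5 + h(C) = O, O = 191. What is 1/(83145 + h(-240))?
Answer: 1/83331 ≈ 1.2000e-5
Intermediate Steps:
h(C) = 186 (h(C) = -5 + 191 = 186)
1/(83145 + h(-240)) = 1/(83145 + 186) = 1/83331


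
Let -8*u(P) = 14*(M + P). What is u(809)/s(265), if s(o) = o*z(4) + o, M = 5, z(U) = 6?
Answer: -407/530 ≈ -0.76792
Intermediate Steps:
s(o) = 7*o (s(o) = o*6 + o = 6*o + o = 7*o)
u(P) = -35/4 - 7*P/4 (u(P) = -7*(5 + P)/4 = -(70 + 14*P)/8 = -35/4 - 7*P/4)
u(809)/s(265) = (-35/4 - 7/4*809)/((7*265)) = (-35/4 - 5663/4)/1855 = -2849/2*1/1855 = -407/530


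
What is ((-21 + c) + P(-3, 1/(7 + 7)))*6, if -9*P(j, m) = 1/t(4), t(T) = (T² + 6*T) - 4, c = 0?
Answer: -6805/54 ≈ -126.02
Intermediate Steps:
t(T) = -4 + T² + 6*T
P(j, m) = -1/324 (P(j, m) = -1/(9*(-4 + 4² + 6*4)) = -1/(9*(-4 + 16 + 24)) = -⅑/36 = -⅑*1/36 = -1/324)
((-21 + c) + P(-3, 1/(7 + 7)))*6 = ((-21 + 0) - 1/324)*6 = (-21 - 1/324)*6 = -6805/324*6 = -6805/54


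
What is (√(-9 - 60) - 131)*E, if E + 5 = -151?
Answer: 20436 - 156*I*√69 ≈ 20436.0 - 1295.8*I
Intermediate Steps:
E = -156 (E = -5 - 151 = -156)
(√(-9 - 60) - 131)*E = (√(-9 - 60) - 131)*(-156) = (√(-69) - 131)*(-156) = (I*√69 - 131)*(-156) = (-131 + I*√69)*(-156) = 20436 - 156*I*√69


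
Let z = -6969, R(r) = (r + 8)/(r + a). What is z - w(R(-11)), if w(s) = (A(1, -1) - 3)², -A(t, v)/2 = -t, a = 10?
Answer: -6970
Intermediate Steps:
A(t, v) = 2*t (A(t, v) = -(-2)*t = 2*t)
R(r) = (8 + r)/(10 + r) (R(r) = (r + 8)/(r + 10) = (8 + r)/(10 + r))
w(s) = 1 (w(s) = (2*1 - 3)² = (2 - 3)² = (-1)² = 1)
z - w(R(-11)) = -6969 - 1*1 = -6969 - 1 = -6970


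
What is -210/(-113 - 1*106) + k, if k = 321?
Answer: 23503/73 ≈ 321.96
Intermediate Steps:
-210/(-113 - 1*106) + k = -210/(-113 - 1*106) + 321 = -210/(-113 - 106) + 321 = -210/(-219) + 321 = -210*(-1/219) + 321 = 70/73 + 321 = 23503/73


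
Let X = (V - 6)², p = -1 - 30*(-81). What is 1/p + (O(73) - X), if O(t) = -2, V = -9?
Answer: -551382/2429 ≈ -227.00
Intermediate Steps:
p = 2429 (p = -1 + 2430 = 2429)
X = 225 (X = (-9 - 6)² = (-15)² = 225)
1/p + (O(73) - X) = 1/2429 + (-2 - 1*225) = 1/2429 + (-2 - 225) = 1/2429 - 227 = -551382/2429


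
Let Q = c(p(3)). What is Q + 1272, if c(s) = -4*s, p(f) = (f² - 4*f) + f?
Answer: 1272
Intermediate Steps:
p(f) = f² - 3*f
Q = 0 (Q = -12*(-3 + 3) = -12*0 = -4*0 = 0)
Q + 1272 = 0 + 1272 = 1272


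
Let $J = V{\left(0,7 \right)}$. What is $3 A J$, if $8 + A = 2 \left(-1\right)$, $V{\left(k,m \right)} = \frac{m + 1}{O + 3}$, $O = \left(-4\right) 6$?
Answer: $\frac{80}{7} \approx 11.429$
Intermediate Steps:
$O = -24$
$V{\left(k,m \right)} = - \frac{1}{21} - \frac{m}{21}$ ($V{\left(k,m \right)} = \frac{m + 1}{-24 + 3} = \frac{1 + m}{-21} = \left(1 + m\right) \left(- \frac{1}{21}\right) = - \frac{1}{21} - \frac{m}{21}$)
$J = - \frac{8}{21}$ ($J = - \frac{1}{21} - \frac{1}{3} = - \frac{8}{21} \approx -0.38095$)
$A = -10$ ($A = -8 + 2 \left(-1\right) = -8 - 2 = -10$)
$3 A J = 3 \left(-10\right) \left(- \frac{8}{21}\right) = \left(-30\right) \left(- \frac{8}{21}\right) = \frac{80}{7}$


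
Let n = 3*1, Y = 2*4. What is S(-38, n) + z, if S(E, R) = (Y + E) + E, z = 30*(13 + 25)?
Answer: 1072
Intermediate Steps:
Y = 8
n = 3
z = 1140 (z = 30*38 = 1140)
S(E, R) = 8 + 2*E (S(E, R) = (8 + E) + E = 8 + 2*E)
S(-38, n) + z = (8 + 2*(-38)) + 1140 = (8 - 76) + 1140 = -68 + 1140 = 1072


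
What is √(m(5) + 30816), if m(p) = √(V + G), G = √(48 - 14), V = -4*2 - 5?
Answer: √(30816 + I*√(13 - √34)) ≈ 175.54 + 0.0076*I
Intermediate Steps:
V = -13 (V = -8 - 5 = -13)
G = √34 ≈ 5.8309
m(p) = √(-13 + √34)
√(m(5) + 30816) = √(√(-13 + √34) + 30816) = √(30816 + √(-13 + √34))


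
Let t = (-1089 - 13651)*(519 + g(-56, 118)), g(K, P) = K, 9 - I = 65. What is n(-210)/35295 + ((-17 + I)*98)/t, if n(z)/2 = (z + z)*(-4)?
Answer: 772774121/8029165430 ≈ 0.096246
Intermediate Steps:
I = -56 (I = 9 - 1*65 = 9 - 65 = -56)
t = -6824620 (t = (-1089 - 13651)*(519 - 56) = -14740*463 = -6824620)
n(z) = -16*z (n(z) = 2*((z + z)*(-4)) = 2*((2*z)*(-4)) = 2*(-8*z) = -16*z)
n(-210)/35295 + ((-17 + I)*98)/t = -16*(-210)/35295 + ((-17 - 56)*98)/(-6824620) = 3360*(1/35295) - 73*98*(-1/6824620) = 224/2353 - 7154*(-1/6824620) = 224/2353 + 3577/3412310 = 772774121/8029165430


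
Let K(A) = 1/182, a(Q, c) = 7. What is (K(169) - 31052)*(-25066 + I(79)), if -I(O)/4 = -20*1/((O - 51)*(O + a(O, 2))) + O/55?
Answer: 1172854321696374/1506505 ≈ 7.7853e+8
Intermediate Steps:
K(A) = 1/182
I(O) = -4*O/55 + 80/((-51 + O)*(7 + O)) (I(O) = -4*(-20*1/((O - 51)*(O + 7)) + O/55) = -4*(-20*1/((-51 + O)*(7 + O)) + O*(1/55)) = -4*(-20*1/((-51 + O)*(7 + O)) + O/55) = -4*(-20/((-51 + O)*(7 + O)) + O/55) = -4*(O/55 - 20/((-51 + O)*(7 + O))) = -4*O/55 + 80/((-51 + O)*(7 + O)))
(K(169) - 31052)*(-25066 + I(79)) = (1/182 - 31052)*(-25066 + 4*(1100 - 1*79³ + 44*79² + 357*79)/(55*(-357 + 79² - 44*79))) = -5651463*(-25066 + 4*(1100 - 1*493039 + 44*6241 + 28203)/(55*(-357 + 6241 - 3476)))/182 = -5651463*(-25066 + (4/55)*(1100 - 493039 + 274604 + 28203)/2408)/182 = -5651463*(-25066 + (4/55)*(1/2408)*(-189132))/182 = -5651463*(-25066 - 94566/16555)/182 = -5651463/182*(-415062196/16555) = 1172854321696374/1506505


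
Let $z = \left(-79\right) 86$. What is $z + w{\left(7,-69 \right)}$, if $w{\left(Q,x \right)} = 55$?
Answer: $-6739$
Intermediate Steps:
$z = -6794$
$z + w{\left(7,-69 \right)} = -6794 + 55 = -6739$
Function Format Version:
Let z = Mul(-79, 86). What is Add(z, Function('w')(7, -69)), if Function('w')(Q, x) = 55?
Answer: -6739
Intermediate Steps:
z = -6794
Add(z, Function('w')(7, -69)) = Add(-6794, 55) = -6739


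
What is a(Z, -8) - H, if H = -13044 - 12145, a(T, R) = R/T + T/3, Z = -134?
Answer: 5054023/201 ≈ 25144.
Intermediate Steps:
a(T, R) = T/3 + R/T (a(T, R) = R/T + T*(⅓) = R/T + T/3 = T/3 + R/T)
H = -25189
a(Z, -8) - H = ((⅓)*(-134) - 8/(-134)) - 1*(-25189) = (-134/3 - 8*(-1/134)) + 25189 = (-134/3 + 4/67) + 25189 = -8966/201 + 25189 = 5054023/201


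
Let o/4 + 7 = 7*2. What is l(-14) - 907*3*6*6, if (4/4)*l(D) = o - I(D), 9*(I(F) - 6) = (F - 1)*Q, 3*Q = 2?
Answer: -881396/9 ≈ -97933.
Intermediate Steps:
Q = ⅔ (Q = (⅓)*2 = ⅔ ≈ 0.66667)
I(F) = 160/27 + 2*F/27 (I(F) = 6 + ((F - 1)*(⅔))/9 = 6 + ((-1 + F)*(⅔))/9 = 6 + (-⅔ + 2*F/3)/9 = 6 + (-2/27 + 2*F/27) = 160/27 + 2*F/27)
o = 28 (o = -28 + 4*(7*2) = -28 + 4*14 = -28 + 56 = 28)
l(D) = 596/27 - 2*D/27 (l(D) = 28 - (160/27 + 2*D/27) = 28 + (-160/27 - 2*D/27) = 596/27 - 2*D/27)
l(-14) - 907*3*6*6 = (596/27 - 2/27*(-14)) - 907*3*6*6 = (596/27 + 28/27) - 16326*6 = 208/9 - 907*108 = 208/9 - 97956 = -881396/9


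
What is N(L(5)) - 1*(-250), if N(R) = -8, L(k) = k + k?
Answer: 242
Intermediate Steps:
L(k) = 2*k
N(L(5)) - 1*(-250) = -8 - 1*(-250) = -8 + 250 = 242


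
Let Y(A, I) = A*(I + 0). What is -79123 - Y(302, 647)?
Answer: -274517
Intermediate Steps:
Y(A, I) = A*I
-79123 - Y(302, 647) = -79123 - 302*647 = -79123 - 1*195394 = -79123 - 195394 = -274517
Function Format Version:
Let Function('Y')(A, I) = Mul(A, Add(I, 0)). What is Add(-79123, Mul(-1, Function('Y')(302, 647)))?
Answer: -274517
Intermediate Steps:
Function('Y')(A, I) = Mul(A, I)
Add(-79123, Mul(-1, Function('Y')(302, 647))) = Add(-79123, Mul(-1, Mul(302, 647))) = Add(-79123, Mul(-1, 195394)) = Add(-79123, -195394) = -274517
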